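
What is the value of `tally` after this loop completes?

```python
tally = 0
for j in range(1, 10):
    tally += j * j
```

Let's trace through this code step by step.

Initialize: tally = 0
Entering loop: for j in range(1, 10):
After iteration 1: j = 1, tally = 1
After iteration 2: j = 2, tally = 5
After iteration 3: j = 3, tally = 14
After iteration 4: j = 4, tally = 30
After iteration 5: j = 5, tally = 55
After iteration 6: j = 6, tally = 91
After iteration 7: j = 7, tally = 140
After iteration 8: j = 8, tally = 204
After iteration 9: j = 9, tally = 285
Loop ends.

Final answer: 285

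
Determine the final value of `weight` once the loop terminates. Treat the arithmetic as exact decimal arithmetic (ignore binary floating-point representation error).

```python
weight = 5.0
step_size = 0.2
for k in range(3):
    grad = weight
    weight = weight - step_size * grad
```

Let's trace through this code step by step.

Initialize: weight = 5.0
Initialize: step_size = 0.2
Entering loop: for k in range(3):
After iteration 1: k = 0, weight = 4.0, grad = 5.0
After iteration 2: k = 1, weight = 3.2, grad = 4.0
After iteration 3: k = 2, weight = 2.56, grad = 3.2
Loop ends.

Final answer: 2.56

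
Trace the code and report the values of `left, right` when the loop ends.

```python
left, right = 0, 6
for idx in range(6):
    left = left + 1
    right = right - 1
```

Let's trace through this code step by step.

Initialize: left = 0
Initialize: right = 6
Entering loop: for idx in range(6):
After iteration 1: idx = 0, left = 1, right = 5
After iteration 2: idx = 1, left = 2, right = 4
After iteration 3: idx = 2, left = 3, right = 3
After iteration 4: idx = 3, left = 4, right = 2
After iteration 5: idx = 4, left = 5, right = 1
After iteration 6: idx = 5, left = 6, right = 0
Loop ends.

Final answer: 6, 0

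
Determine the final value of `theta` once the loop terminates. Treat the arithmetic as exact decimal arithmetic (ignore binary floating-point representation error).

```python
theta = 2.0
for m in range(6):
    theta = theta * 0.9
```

Let's trace through this code step by step.

Initialize: theta = 2.0
Entering loop: for m in range(6):
After iteration 1: m = 0, theta = 1.8
After iteration 2: m = 1, theta = 1.62
After iteration 3: m = 2, theta = 1.458
After iteration 4: m = 3, theta = 1.3122
After iteration 5: m = 4, theta = 1.18098
After iteration 6: m = 5, theta = 1.062882
Loop ends.

Final answer: 1.062882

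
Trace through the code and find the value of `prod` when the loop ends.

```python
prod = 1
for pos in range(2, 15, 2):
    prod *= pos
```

Let's trace through this code step by step.

Initialize: prod = 1
Entering loop: for pos in range(2, 15, 2):
After iteration 1: pos = 2, prod = 2
After iteration 2: pos = 4, prod = 8
After iteration 3: pos = 6, prod = 48
After iteration 4: pos = 8, prod = 384
After iteration 5: pos = 10, prod = 3840
After iteration 6: pos = 12, prod = 46080
After iteration 7: pos = 14, prod = 645120
Loop ends.

Final answer: 645120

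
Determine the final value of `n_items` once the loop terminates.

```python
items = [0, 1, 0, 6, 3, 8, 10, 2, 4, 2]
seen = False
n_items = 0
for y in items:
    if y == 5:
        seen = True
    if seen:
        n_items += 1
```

Let's trace through this code step by step.

Initialize: items = [0, 1, 0, 6, 3, 8, 10, 2, 4, 2]
Initialize: seen = False
Initialize: n_items = 0
Entering loop: for y in items:
After iteration 1: y = 0, n_items = 0
After iteration 2: y = 1, n_items = 0
After iteration 3: y = 0, n_items = 0
After iteration 4: y = 6, n_items = 0
After iteration 5: y = 3, n_items = 0
After iteration 6: y = 8, n_items = 0
After iteration 7: y = 10, n_items = 0
After iteration 8: y = 2, n_items = 0
After iteration 9: y = 4, n_items = 0
After iteration 10: y = 2, n_items = 0
Loop ends.

Final answer: 0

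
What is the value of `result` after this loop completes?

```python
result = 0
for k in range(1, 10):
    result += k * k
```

Let's trace through this code step by step.

Initialize: result = 0
Entering loop: for k in range(1, 10):
After iteration 1: k = 1, result = 1
After iteration 2: k = 2, result = 5
After iteration 3: k = 3, result = 14
After iteration 4: k = 4, result = 30
After iteration 5: k = 5, result = 55
After iteration 6: k = 6, result = 91
After iteration 7: k = 7, result = 140
After iteration 8: k = 8, result = 204
After iteration 9: k = 9, result = 285
Loop ends.

Final answer: 285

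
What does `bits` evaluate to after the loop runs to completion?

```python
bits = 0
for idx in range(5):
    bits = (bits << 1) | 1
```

Let's trace through this code step by step.

Initialize: bits = 0
Entering loop: for idx in range(5):
After iteration 1: idx = 0, bits = 1
After iteration 2: idx = 1, bits = 3
After iteration 3: idx = 2, bits = 7
After iteration 4: idx = 3, bits = 15
After iteration 5: idx = 4, bits = 31
Loop ends.

Final answer: 31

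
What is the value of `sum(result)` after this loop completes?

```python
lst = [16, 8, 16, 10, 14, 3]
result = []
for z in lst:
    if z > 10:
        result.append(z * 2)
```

Let's trace through this code step by step.

Initialize: lst = [16, 8, 16, 10, 14, 3]
Initialize: result = []
Entering loop: for z in lst:
After iteration 1: z = 16, result = [32]
After iteration 2: z = 8, result = [32]
After iteration 3: z = 16, result = [32, 32]
After iteration 4: z = 10, result = [32, 32]
After iteration 5: z = 14, result = [32, 32, 28]
After iteration 6: z = 3, result = [32, 32, 28]
Loop ends.
sum(result) = 92

Final answer: 92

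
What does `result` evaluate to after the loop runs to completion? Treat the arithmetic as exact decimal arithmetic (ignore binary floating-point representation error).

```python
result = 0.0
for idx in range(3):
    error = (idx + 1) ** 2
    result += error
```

Let's trace through this code step by step.

Initialize: result = 0.0
Entering loop: for idx in range(3):
After iteration 1: idx = 0, result = 1.0, error = 1
After iteration 2: idx = 1, result = 5.0, error = 4
After iteration 3: idx = 2, result = 14.0, error = 9
Loop ends.

Final answer: 14.0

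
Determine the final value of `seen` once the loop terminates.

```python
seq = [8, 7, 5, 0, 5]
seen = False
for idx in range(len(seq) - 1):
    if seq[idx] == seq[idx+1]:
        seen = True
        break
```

Let's trace through this code step by step.

Initialize: seq = [8, 7, 5, 0, 5]
Initialize: seen = False
Entering loop: for idx in range(len(seq) - 1):
After iteration 1: idx = 0, seen = False
After iteration 2: idx = 1, seen = False
After iteration 3: idx = 2, seen = False
After iteration 4: idx = 3, seen = False
Loop ends.

Final answer: False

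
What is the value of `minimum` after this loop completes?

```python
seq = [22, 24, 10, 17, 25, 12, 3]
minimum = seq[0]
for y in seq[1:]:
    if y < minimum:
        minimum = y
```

Let's trace through this code step by step.

Initialize: seq = [22, 24, 10, 17, 25, 12, 3]
Initialize: minimum = 22
Entering loop: for y in seq[1:]:
After iteration 1: y = 24, minimum = 22
After iteration 2: y = 10, minimum = 10
After iteration 3: y = 17, minimum = 10
After iteration 4: y = 25, minimum = 10
After iteration 5: y = 12, minimum = 10
After iteration 6: y = 3, minimum = 3
Loop ends.

Final answer: 3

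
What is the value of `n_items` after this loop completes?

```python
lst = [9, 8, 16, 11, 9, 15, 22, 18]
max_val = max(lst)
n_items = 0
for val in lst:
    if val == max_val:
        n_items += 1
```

Let's trace through this code step by step.

Initialize: lst = [9, 8, 16, 11, 9, 15, 22, 18]
Initialize: max_val = 22
Initialize: n_items = 0
Entering loop: for val in lst:
After iteration 1: val = 9, n_items = 0
After iteration 2: val = 8, n_items = 0
After iteration 3: val = 16, n_items = 0
After iteration 4: val = 11, n_items = 0
After iteration 5: val = 9, n_items = 0
After iteration 6: val = 15, n_items = 0
After iteration 7: val = 22, n_items = 1
After iteration 8: val = 18, n_items = 1
Loop ends.

Final answer: 1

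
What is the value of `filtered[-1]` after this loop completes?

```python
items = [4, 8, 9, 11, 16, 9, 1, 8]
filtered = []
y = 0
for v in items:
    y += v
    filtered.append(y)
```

Let's trace through this code step by step.

Initialize: items = [4, 8, 9, 11, 16, 9, 1, 8]
Initialize: filtered = []
Initialize: y = 0
Entering loop: for v in items:
After iteration 1: v = 4, filtered = [4], y = 4
After iteration 2: v = 8, filtered = [4, 12], y = 12
After iteration 3: v = 9, filtered = [4, 12, 21], y = 21
After iteration 4: v = 11, filtered = [4, 12, 21, 32], y = 32
After iteration 5: v = 16, filtered = [4, 12, 21, 32, 48], y = 48
After iteration 6: v = 9, filtered = [4, 12, 21, 32, 48, 57], y = 57
After iteration 7: v = 1, filtered = [4, 12, 21, 32, 48, 57, 58], y = 58
After iteration 8: v = 8, filtered = [4, 12, 21, 32, 48, 57, 58, 66], y = 66
Loop ends.
filtered[-1] = 66

Final answer: 66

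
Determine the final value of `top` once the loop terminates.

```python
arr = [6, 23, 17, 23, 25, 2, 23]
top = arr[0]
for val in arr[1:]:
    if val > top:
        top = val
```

Let's trace through this code step by step.

Initialize: arr = [6, 23, 17, 23, 25, 2, 23]
Initialize: top = 6
Entering loop: for val in arr[1:]:
After iteration 1: val = 23, top = 23
After iteration 2: val = 17, top = 23
After iteration 3: val = 23, top = 23
After iteration 4: val = 25, top = 25
After iteration 5: val = 2, top = 25
After iteration 6: val = 23, top = 25
Loop ends.

Final answer: 25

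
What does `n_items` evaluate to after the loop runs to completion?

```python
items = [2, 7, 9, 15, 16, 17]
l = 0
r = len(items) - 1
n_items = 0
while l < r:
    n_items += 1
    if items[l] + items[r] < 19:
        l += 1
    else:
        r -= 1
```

Let's trace through this code step by step.

Initialize: items = [2, 7, 9, 15, 16, 17]
Initialize: l = 0
Initialize: r = 5
Initialize: n_items = 0
Entering loop: while l < r:
After iteration 1: l = 0, r = 4, n_items = 1
After iteration 2: l = 1, r = 4, n_items = 2
After iteration 3: l = 1, r = 3, n_items = 3
After iteration 4: l = 1, r = 2, n_items = 4
After iteration 5: l = 2, r = 2, n_items = 5
Loop ends.

Final answer: 5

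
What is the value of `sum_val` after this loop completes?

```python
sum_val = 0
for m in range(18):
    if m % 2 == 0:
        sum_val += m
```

Let's trace through this code step by step.

Initialize: sum_val = 0
Entering loop: for m in range(18):
After iteration 1: m = 0, sum_val = 0
After iteration 2: m = 1, sum_val = 0
After iteration 3: m = 2, sum_val = 2
After iteration 4: m = 3, sum_val = 2
After iteration 5: m = 4, sum_val = 6
After iteration 6: m = 5, sum_val = 6
After iteration 7: m = 6, sum_val = 12
After iteration 8: m = 7, sum_val = 12
After iteration 9: m = 8, sum_val = 20
After iteration 10: m = 9, sum_val = 20
After iteration 11: m = 10, sum_val = 30
After iteration 12: m = 11, sum_val = 30
After iteration 13: m = 12, sum_val = 42
After iteration 14: m = 13, sum_val = 42
After iteration 15: m = 14, sum_val = 56
After iteration 16: m = 15, sum_val = 56
After iteration 17: m = 16, sum_val = 72
After iteration 18: m = 17, sum_val = 72
Loop ends.

Final answer: 72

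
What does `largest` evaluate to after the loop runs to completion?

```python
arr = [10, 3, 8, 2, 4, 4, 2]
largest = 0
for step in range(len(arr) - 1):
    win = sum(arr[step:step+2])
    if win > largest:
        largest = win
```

Let's trace through this code step by step.

Initialize: arr = [10, 3, 8, 2, 4, 4, 2]
Initialize: largest = 0
Entering loop: for step in range(len(arr) - 1):
After iteration 1: step = 0, largest = 13, win = 13
After iteration 2: step = 1, largest = 13, win = 11
After iteration 3: step = 2, largest = 13, win = 10
After iteration 4: step = 3, largest = 13, win = 6
After iteration 5: step = 4, largest = 13, win = 8
After iteration 6: step = 5, largest = 13, win = 6
Loop ends.

Final answer: 13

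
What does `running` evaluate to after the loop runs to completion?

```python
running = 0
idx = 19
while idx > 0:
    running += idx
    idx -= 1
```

Let's trace through this code step by step.

Initialize: running = 0
Initialize: idx = 19
Entering loop: while idx > 0:
After iteration 1: running = 19, idx = 18
After iteration 2: running = 37, idx = 17
After iteration 3: running = 54, idx = 16
After iteration 4: running = 70, idx = 15
After iteration 5: running = 85, idx = 14
After iteration 6: running = 99, idx = 13
After iteration 7: running = 112, idx = 12
After iteration 8: running = 124, idx = 11
After iteration 9: running = 135, idx = 10
After iteration 10: running = 145, idx = 9
After iteration 11: running = 154, idx = 8
After iteration 12: running = 162, idx = 7
After iteration 13: running = 169, idx = 6
After iteration 14: running = 175, idx = 5
After iteration 15: running = 180, idx = 4
After iteration 16: running = 184, idx = 3
After iteration 17: running = 187, idx = 2
After iteration 18: running = 189, idx = 1
After iteration 19: running = 190, idx = 0
Loop ends.

Final answer: 190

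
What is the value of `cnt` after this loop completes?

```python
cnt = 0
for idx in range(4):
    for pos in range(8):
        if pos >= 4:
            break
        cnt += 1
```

Let's trace through this code step by step.

Initialize: cnt = 0
Entering loop: for idx in range(4):
After iteration 1: idx = 0, cnt = 4
After iteration 2: idx = 1, cnt = 8
After iteration 3: idx = 2, cnt = 12
After iteration 4: idx = 3, cnt = 16
Loop ends.

Final answer: 16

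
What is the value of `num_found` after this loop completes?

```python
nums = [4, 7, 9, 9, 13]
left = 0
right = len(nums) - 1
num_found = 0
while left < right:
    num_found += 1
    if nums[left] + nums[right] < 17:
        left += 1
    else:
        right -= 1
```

Let's trace through this code step by step.

Initialize: nums = [4, 7, 9, 9, 13]
Initialize: left = 0
Initialize: right = 4
Initialize: num_found = 0
Entering loop: while left < right:
After iteration 1: left = 0, right = 3, num_found = 1
After iteration 2: left = 1, right = 3, num_found = 2
After iteration 3: left = 2, right = 3, num_found = 3
After iteration 4: left = 2, right = 2, num_found = 4
Loop ends.

Final answer: 4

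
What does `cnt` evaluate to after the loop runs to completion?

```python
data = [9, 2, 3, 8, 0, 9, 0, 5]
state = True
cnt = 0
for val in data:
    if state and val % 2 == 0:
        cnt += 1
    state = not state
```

Let's trace through this code step by step.

Initialize: data = [9, 2, 3, 8, 0, 9, 0, 5]
Initialize: state = True
Initialize: cnt = 0
Entering loop: for val in data:
After iteration 1: val = 9, state = False, cnt = 0
After iteration 2: val = 2, state = True, cnt = 0
After iteration 3: val = 3, state = False, cnt = 0
After iteration 4: val = 8, state = True, cnt = 0
After iteration 5: val = 0, state = False, cnt = 1
After iteration 6: val = 9, state = True, cnt = 1
After iteration 7: val = 0, state = False, cnt = 2
After iteration 8: val = 5, state = True, cnt = 2
Loop ends.

Final answer: 2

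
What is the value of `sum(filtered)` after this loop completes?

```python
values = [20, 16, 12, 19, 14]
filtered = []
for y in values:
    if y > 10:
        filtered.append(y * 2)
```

Let's trace through this code step by step.

Initialize: values = [20, 16, 12, 19, 14]
Initialize: filtered = []
Entering loop: for y in values:
After iteration 1: y = 20, filtered = [40]
After iteration 2: y = 16, filtered = [40, 32]
After iteration 3: y = 12, filtered = [40, 32, 24]
After iteration 4: y = 19, filtered = [40, 32, 24, 38]
After iteration 5: y = 14, filtered = [40, 32, 24, 38, 28]
Loop ends.
sum(filtered) = 162

Final answer: 162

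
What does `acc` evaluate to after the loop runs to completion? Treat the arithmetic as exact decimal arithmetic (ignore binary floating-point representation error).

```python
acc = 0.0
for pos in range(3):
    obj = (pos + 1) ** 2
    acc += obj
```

Let's trace through this code step by step.

Initialize: acc = 0.0
Entering loop: for pos in range(3):
After iteration 1: pos = 0, acc = 1.0, obj = 1
After iteration 2: pos = 1, acc = 5.0, obj = 4
After iteration 3: pos = 2, acc = 14.0, obj = 9
Loop ends.

Final answer: 14.0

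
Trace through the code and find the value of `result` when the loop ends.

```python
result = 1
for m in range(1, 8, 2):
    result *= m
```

Let's trace through this code step by step.

Initialize: result = 1
Entering loop: for m in range(1, 8, 2):
After iteration 1: m = 1, result = 1
After iteration 2: m = 3, result = 3
After iteration 3: m = 5, result = 15
After iteration 4: m = 7, result = 105
Loop ends.

Final answer: 105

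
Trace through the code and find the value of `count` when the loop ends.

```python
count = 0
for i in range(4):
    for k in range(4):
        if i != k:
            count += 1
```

Let's trace through this code step by step.

Initialize: count = 0
Entering loop: for i in range(4):
After iteration 1: i = 0, count = 3
After iteration 2: i = 1, count = 6
After iteration 3: i = 2, count = 9
After iteration 4: i = 3, count = 12
Loop ends.

Final answer: 12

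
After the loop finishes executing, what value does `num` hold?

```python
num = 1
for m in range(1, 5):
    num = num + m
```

Let's trace through this code step by step.

Initialize: num = 1
Entering loop: for m in range(1, 5):
After iteration 1: m = 1, num = 2
After iteration 2: m = 2, num = 4
After iteration 3: m = 3, num = 7
After iteration 4: m = 4, num = 11
Loop ends.

Final answer: 11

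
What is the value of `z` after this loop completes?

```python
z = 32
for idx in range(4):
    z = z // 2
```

Let's trace through this code step by step.

Initialize: z = 32
Entering loop: for idx in range(4):
After iteration 1: idx = 0, z = 16
After iteration 2: idx = 1, z = 8
After iteration 3: idx = 2, z = 4
After iteration 4: idx = 3, z = 2
Loop ends.

Final answer: 2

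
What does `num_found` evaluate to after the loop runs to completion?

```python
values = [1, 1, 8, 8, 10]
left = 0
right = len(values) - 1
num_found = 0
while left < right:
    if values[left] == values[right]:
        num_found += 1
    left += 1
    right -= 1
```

Let's trace through this code step by step.

Initialize: values = [1, 1, 8, 8, 10]
Initialize: left = 0
Initialize: right = 4
Initialize: num_found = 0
Entering loop: while left < right:
After iteration 1: left = 1, right = 3, num_found = 0
After iteration 2: left = 2, right = 2, num_found = 0
Loop ends.

Final answer: 0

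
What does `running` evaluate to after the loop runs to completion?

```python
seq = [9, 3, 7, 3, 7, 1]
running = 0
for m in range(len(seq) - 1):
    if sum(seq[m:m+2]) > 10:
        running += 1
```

Let's trace through this code step by step.

Initialize: seq = [9, 3, 7, 3, 7, 1]
Initialize: running = 0
Entering loop: for m in range(len(seq) - 1):
After iteration 1: m = 0, running = 1
After iteration 2: m = 1, running = 1
After iteration 3: m = 2, running = 1
After iteration 4: m = 3, running = 1
After iteration 5: m = 4, running = 1
Loop ends.

Final answer: 1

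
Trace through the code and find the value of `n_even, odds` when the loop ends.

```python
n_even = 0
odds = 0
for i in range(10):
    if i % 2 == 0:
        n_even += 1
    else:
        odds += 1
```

Let's trace through this code step by step.

Initialize: n_even = 0
Initialize: odds = 0
Entering loop: for i in range(10):
After iteration 1: i = 0, n_even = 1, odds = 0
After iteration 2: i = 1, n_even = 1, odds = 1
After iteration 3: i = 2, n_even = 2, odds = 1
After iteration 4: i = 3, n_even = 2, odds = 2
After iteration 5: i = 4, n_even = 3, odds = 2
After iteration 6: i = 5, n_even = 3, odds = 3
After iteration 7: i = 6, n_even = 4, odds = 3
After iteration 8: i = 7, n_even = 4, odds = 4
After iteration 9: i = 8, n_even = 5, odds = 4
After iteration 10: i = 9, n_even = 5, odds = 5
Loop ends.

Final answer: 5, 5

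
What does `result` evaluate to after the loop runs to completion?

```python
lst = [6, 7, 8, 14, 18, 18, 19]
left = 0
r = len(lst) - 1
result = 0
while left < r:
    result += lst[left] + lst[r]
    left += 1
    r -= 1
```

Let's trace through this code step by step.

Initialize: lst = [6, 7, 8, 14, 18, 18, 19]
Initialize: left = 0
Initialize: r = 6
Initialize: result = 0
Entering loop: while left < r:
After iteration 1: left = 1, r = 5, result = 25
After iteration 2: left = 2, r = 4, result = 50
After iteration 3: left = 3, r = 3, result = 76
Loop ends.

Final answer: 76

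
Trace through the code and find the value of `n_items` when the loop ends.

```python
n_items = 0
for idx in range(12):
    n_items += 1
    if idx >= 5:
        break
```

Let's trace through this code step by step.

Initialize: n_items = 0
Entering loop: for idx in range(12):
After iteration 1: idx = 0, n_items = 1
After iteration 2: idx = 1, n_items = 2
After iteration 3: idx = 2, n_items = 3
After iteration 4: idx = 3, n_items = 4
After iteration 5: idx = 4, n_items = 5
After iteration 6: idx = 5, n_items = 6
Loop ends.

Final answer: 6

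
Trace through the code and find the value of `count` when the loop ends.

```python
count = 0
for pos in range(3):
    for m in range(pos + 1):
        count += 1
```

Let's trace through this code step by step.

Initialize: count = 0
Entering loop: for pos in range(3):
After iteration 1: pos = 0, count = 1, m = 0
After iteration 2: pos = 1, count = 3, m = 1
After iteration 3: pos = 2, count = 6, m = 2
Loop ends.

Final answer: 6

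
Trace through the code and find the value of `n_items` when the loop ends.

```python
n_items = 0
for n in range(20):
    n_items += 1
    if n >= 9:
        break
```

Let's trace through this code step by step.

Initialize: n_items = 0
Entering loop: for n in range(20):
After iteration 1: n = 0, n_items = 1
After iteration 2: n = 1, n_items = 2
After iteration 3: n = 2, n_items = 3
After iteration 4: n = 3, n_items = 4
After iteration 5: n = 4, n_items = 5
After iteration 6: n = 5, n_items = 6
After iteration 7: n = 6, n_items = 7
After iteration 8: n = 7, n_items = 8
After iteration 9: n = 8, n_items = 9
After iteration 10: n = 9, n_items = 10
Loop ends.

Final answer: 10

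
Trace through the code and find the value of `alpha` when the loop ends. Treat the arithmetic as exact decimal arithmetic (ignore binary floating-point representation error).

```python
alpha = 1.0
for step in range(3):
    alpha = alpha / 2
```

Let's trace through this code step by step.

Initialize: alpha = 1.0
Entering loop: for step in range(3):
After iteration 1: step = 0, alpha = 0.5
After iteration 2: step = 1, alpha = 0.25
After iteration 3: step = 2, alpha = 0.125
Loop ends.

Final answer: 0.125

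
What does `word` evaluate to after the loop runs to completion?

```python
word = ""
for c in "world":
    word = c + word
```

Let's trace through this code step by step.

Initialize: word = ''
Entering loop: for c in "world":
After iteration 1: c = 'w', word = 'w'
After iteration 2: c = 'o', word = 'ow'
After iteration 3: c = 'r', word = 'row'
After iteration 4: c = 'l', word = 'lrow'
After iteration 5: c = 'd', word = 'dlrow'
Loop ends.

Final answer: 'dlrow'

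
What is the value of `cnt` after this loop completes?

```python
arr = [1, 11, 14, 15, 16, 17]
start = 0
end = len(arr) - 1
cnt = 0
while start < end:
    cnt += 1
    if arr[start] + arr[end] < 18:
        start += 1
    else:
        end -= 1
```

Let's trace through this code step by step.

Initialize: arr = [1, 11, 14, 15, 16, 17]
Initialize: start = 0
Initialize: end = 5
Initialize: cnt = 0
Entering loop: while start < end:
After iteration 1: start = 0, end = 4, cnt = 1
After iteration 2: start = 1, end = 4, cnt = 2
After iteration 3: start = 1, end = 3, cnt = 3
After iteration 4: start = 1, end = 2, cnt = 4
After iteration 5: start = 1, end = 1, cnt = 5
Loop ends.

Final answer: 5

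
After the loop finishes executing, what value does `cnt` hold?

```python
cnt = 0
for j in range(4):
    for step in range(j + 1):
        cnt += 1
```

Let's trace through this code step by step.

Initialize: cnt = 0
Entering loop: for j in range(4):
After iteration 1: j = 0, cnt = 1, step = 0
After iteration 2: j = 1, cnt = 3, step = 1
After iteration 3: j = 2, cnt = 6, step = 2
After iteration 4: j = 3, cnt = 10, step = 3
Loop ends.

Final answer: 10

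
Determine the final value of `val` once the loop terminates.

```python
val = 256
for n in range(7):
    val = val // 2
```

Let's trace through this code step by step.

Initialize: val = 256
Entering loop: for n in range(7):
After iteration 1: n = 0, val = 128
After iteration 2: n = 1, val = 64
After iteration 3: n = 2, val = 32
After iteration 4: n = 3, val = 16
After iteration 5: n = 4, val = 8
After iteration 6: n = 5, val = 4
After iteration 7: n = 6, val = 2
Loop ends.

Final answer: 2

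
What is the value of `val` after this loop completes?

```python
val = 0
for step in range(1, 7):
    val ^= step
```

Let's trace through this code step by step.

Initialize: val = 0
Entering loop: for step in range(1, 7):
After iteration 1: step = 1, val = 1
After iteration 2: step = 2, val = 3
After iteration 3: step = 3, val = 0
After iteration 4: step = 4, val = 4
After iteration 5: step = 5, val = 1
After iteration 6: step = 6, val = 7
Loop ends.

Final answer: 7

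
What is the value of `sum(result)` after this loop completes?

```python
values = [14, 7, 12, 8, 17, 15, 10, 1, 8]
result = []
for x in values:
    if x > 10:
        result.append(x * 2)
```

Let's trace through this code step by step.

Initialize: values = [14, 7, 12, 8, 17, 15, 10, 1, 8]
Initialize: result = []
Entering loop: for x in values:
After iteration 1: x = 14, result = [28]
After iteration 2: x = 7, result = [28]
After iteration 3: x = 12, result = [28, 24]
After iteration 4: x = 8, result = [28, 24]
After iteration 5: x = 17, result = [28, 24, 34]
After iteration 6: x = 15, result = [28, 24, 34, 30]
After iteration 7: x = 10, result = [28, 24, 34, 30]
After iteration 8: x = 1, result = [28, 24, 34, 30]
After iteration 9: x = 8, result = [28, 24, 34, 30]
Loop ends.
sum(result) = 116

Final answer: 116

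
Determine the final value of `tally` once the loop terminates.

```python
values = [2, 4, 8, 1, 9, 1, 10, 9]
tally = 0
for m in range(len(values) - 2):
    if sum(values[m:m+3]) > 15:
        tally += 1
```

Let's trace through this code step by step.

Initialize: values = [2, 4, 8, 1, 9, 1, 10, 9]
Initialize: tally = 0
Entering loop: for m in range(len(values) - 2):
After iteration 1: m = 0, tally = 0
After iteration 2: m = 1, tally = 0
After iteration 3: m = 2, tally = 1
After iteration 4: m = 3, tally = 1
After iteration 5: m = 4, tally = 2
After iteration 6: m = 5, tally = 3
Loop ends.

Final answer: 3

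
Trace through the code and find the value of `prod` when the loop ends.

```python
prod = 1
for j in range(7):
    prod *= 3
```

Let's trace through this code step by step.

Initialize: prod = 1
Entering loop: for j in range(7):
After iteration 1: j = 0, prod = 3
After iteration 2: j = 1, prod = 9
After iteration 3: j = 2, prod = 27
After iteration 4: j = 3, prod = 81
After iteration 5: j = 4, prod = 243
After iteration 6: j = 5, prod = 729
After iteration 7: j = 6, prod = 2187
Loop ends.

Final answer: 2187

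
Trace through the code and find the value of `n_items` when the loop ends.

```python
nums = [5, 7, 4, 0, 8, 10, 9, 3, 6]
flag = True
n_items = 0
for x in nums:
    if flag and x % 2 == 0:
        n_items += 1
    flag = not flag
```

Let's trace through this code step by step.

Initialize: nums = [5, 7, 4, 0, 8, 10, 9, 3, 6]
Initialize: flag = True
Initialize: n_items = 0
Entering loop: for x in nums:
After iteration 1: x = 5, flag = False, n_items = 0
After iteration 2: x = 7, flag = True, n_items = 0
After iteration 3: x = 4, flag = False, n_items = 1
After iteration 4: x = 0, flag = True, n_items = 1
After iteration 5: x = 8, flag = False, n_items = 2
After iteration 6: x = 10, flag = True, n_items = 2
After iteration 7: x = 9, flag = False, n_items = 2
After iteration 8: x = 3, flag = True, n_items = 2
After iteration 9: x = 6, flag = False, n_items = 3
Loop ends.

Final answer: 3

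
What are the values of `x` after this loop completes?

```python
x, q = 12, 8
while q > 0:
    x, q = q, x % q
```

Let's trace through this code step by step.

Initialize: x = 12
Initialize: q = 8
Entering loop: while q > 0:
After iteration 1: x = 8, q = 4
After iteration 2: x = 4, q = 0
Loop ends.

Final answer: 4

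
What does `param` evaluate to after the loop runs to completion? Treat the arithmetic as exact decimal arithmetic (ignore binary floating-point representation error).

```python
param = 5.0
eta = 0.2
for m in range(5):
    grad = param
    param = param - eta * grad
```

Let's trace through this code step by step.

Initialize: param = 5.0
Initialize: eta = 0.2
Entering loop: for m in range(5):
After iteration 1: m = 0, param = 4.0, grad = 5.0
After iteration 2: m = 1, param = 3.2, grad = 4.0
After iteration 3: m = 2, param = 2.56, grad = 3.2
After iteration 4: m = 3, param = 2.048, grad = 2.56
After iteration 5: m = 4, param = 1.6384, grad = 2.048
Loop ends.

Final answer: 1.6384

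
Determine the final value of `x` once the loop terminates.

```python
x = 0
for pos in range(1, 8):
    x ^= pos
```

Let's trace through this code step by step.

Initialize: x = 0
Entering loop: for pos in range(1, 8):
After iteration 1: pos = 1, x = 1
After iteration 2: pos = 2, x = 3
After iteration 3: pos = 3, x = 0
After iteration 4: pos = 4, x = 4
After iteration 5: pos = 5, x = 1
After iteration 6: pos = 6, x = 7
After iteration 7: pos = 7, x = 0
Loop ends.

Final answer: 0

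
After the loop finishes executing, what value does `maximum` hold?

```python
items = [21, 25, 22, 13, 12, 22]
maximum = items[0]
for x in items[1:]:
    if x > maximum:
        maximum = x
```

Let's trace through this code step by step.

Initialize: items = [21, 25, 22, 13, 12, 22]
Initialize: maximum = 21
Entering loop: for x in items[1:]:
After iteration 1: x = 25, maximum = 25
After iteration 2: x = 22, maximum = 25
After iteration 3: x = 13, maximum = 25
After iteration 4: x = 12, maximum = 25
After iteration 5: x = 22, maximum = 25
Loop ends.

Final answer: 25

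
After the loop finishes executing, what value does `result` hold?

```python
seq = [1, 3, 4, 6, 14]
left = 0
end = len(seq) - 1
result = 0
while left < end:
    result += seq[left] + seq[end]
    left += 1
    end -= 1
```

Let's trace through this code step by step.

Initialize: seq = [1, 3, 4, 6, 14]
Initialize: left = 0
Initialize: end = 4
Initialize: result = 0
Entering loop: while left < end:
After iteration 1: left = 1, end = 3, result = 15
After iteration 2: left = 2, end = 2, result = 24
Loop ends.

Final answer: 24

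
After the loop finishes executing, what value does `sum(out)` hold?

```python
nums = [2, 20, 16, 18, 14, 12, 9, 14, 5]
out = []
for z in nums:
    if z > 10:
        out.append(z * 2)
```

Let's trace through this code step by step.

Initialize: nums = [2, 20, 16, 18, 14, 12, 9, 14, 5]
Initialize: out = []
Entering loop: for z in nums:
After iteration 1: z = 2, out = []
After iteration 2: z = 20, out = [40]
After iteration 3: z = 16, out = [40, 32]
After iteration 4: z = 18, out = [40, 32, 36]
After iteration 5: z = 14, out = [40, 32, 36, 28]
After iteration 6: z = 12, out = [40, 32, 36, 28, 24]
After iteration 7: z = 9, out = [40, 32, 36, 28, 24]
After iteration 8: z = 14, out = [40, 32, 36, 28, 24, 28]
After iteration 9: z = 5, out = [40, 32, 36, 28, 24, 28]
Loop ends.
sum(out) = 188

Final answer: 188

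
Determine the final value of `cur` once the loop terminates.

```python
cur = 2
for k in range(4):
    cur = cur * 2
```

Let's trace through this code step by step.

Initialize: cur = 2
Entering loop: for k in range(4):
After iteration 1: k = 0, cur = 4
After iteration 2: k = 1, cur = 8
After iteration 3: k = 2, cur = 16
After iteration 4: k = 3, cur = 32
Loop ends.

Final answer: 32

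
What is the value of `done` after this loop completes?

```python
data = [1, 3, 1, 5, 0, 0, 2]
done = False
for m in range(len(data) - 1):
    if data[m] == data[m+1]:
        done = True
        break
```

Let's trace through this code step by step.

Initialize: data = [1, 3, 1, 5, 0, 0, 2]
Initialize: done = False
Entering loop: for m in range(len(data) - 1):
After iteration 1: m = 0, done = False
After iteration 2: m = 1, done = False
After iteration 3: m = 2, done = False
After iteration 4: m = 3, done = False
After iteration 5: m = 4, done = True
Loop ends.

Final answer: True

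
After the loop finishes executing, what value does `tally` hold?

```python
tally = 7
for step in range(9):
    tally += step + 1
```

Let's trace through this code step by step.

Initialize: tally = 7
Entering loop: for step in range(9):
After iteration 1: step = 0, tally = 8
After iteration 2: step = 1, tally = 10
After iteration 3: step = 2, tally = 13
After iteration 4: step = 3, tally = 17
After iteration 5: step = 4, tally = 22
After iteration 6: step = 5, tally = 28
After iteration 7: step = 6, tally = 35
After iteration 8: step = 7, tally = 43
After iteration 9: step = 8, tally = 52
Loop ends.

Final answer: 52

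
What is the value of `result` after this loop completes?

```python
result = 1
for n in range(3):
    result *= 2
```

Let's trace through this code step by step.

Initialize: result = 1
Entering loop: for n in range(3):
After iteration 1: n = 0, result = 2
After iteration 2: n = 1, result = 4
After iteration 3: n = 2, result = 8
Loop ends.

Final answer: 8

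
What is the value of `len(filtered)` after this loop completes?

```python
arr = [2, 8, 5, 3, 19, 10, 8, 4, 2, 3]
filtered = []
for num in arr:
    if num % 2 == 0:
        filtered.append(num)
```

Let's trace through this code step by step.

Initialize: arr = [2, 8, 5, 3, 19, 10, 8, 4, 2, 3]
Initialize: filtered = []
Entering loop: for num in arr:
After iteration 1: num = 2, filtered = [2]
After iteration 2: num = 8, filtered = [2, 8]
After iteration 3: num = 5, filtered = [2, 8]
After iteration 4: num = 3, filtered = [2, 8]
After iteration 5: num = 19, filtered = [2, 8]
After iteration 6: num = 10, filtered = [2, 8, 10]
After iteration 7: num = 8, filtered = [2, 8, 10, 8]
After iteration 8: num = 4, filtered = [2, 8, 10, 8, 4]
After iteration 9: num = 2, filtered = [2, 8, 10, 8, 4, 2]
After iteration 10: num = 3, filtered = [2, 8, 10, 8, 4, 2]
Loop ends.
len(filtered) = 6

Final answer: 6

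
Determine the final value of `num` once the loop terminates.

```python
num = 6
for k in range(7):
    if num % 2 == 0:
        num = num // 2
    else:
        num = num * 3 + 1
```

Let's trace through this code step by step.

Initialize: num = 6
Entering loop: for k in range(7):
After iteration 1: k = 0, num = 3
After iteration 2: k = 1, num = 10
After iteration 3: k = 2, num = 5
After iteration 4: k = 3, num = 16
After iteration 5: k = 4, num = 8
After iteration 6: k = 5, num = 4
After iteration 7: k = 6, num = 2
Loop ends.

Final answer: 2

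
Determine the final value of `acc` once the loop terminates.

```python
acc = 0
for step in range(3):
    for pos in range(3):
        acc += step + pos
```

Let's trace through this code step by step.

Initialize: acc = 0
Entering loop: for step in range(3):
After iteration 1: step = 0, acc = 3
After iteration 2: step = 1, acc = 9
After iteration 3: step = 2, acc = 18
Loop ends.

Final answer: 18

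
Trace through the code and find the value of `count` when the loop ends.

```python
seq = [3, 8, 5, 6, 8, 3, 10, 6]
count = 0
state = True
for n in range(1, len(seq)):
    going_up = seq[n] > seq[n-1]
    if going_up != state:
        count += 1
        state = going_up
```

Let's trace through this code step by step.

Initialize: seq = [3, 8, 5, 6, 8, 3, 10, 6]
Initialize: count = 0
Initialize: state = True
Entering loop: for n in range(1, len(seq)):
After iteration 1: n = 1, count = 0, state = True, going_up = True
After iteration 2: n = 2, count = 1, state = False, going_up = False
After iteration 3: n = 3, count = 2, state = True, going_up = True
After iteration 4: n = 4, count = 2, state = True, going_up = True
After iteration 5: n = 5, count = 3, state = False, going_up = False
After iteration 6: n = 6, count = 4, state = True, going_up = True
After iteration 7: n = 7, count = 5, state = False, going_up = False
Loop ends.

Final answer: 5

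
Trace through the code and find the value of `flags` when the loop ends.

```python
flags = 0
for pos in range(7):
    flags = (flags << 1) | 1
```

Let's trace through this code step by step.

Initialize: flags = 0
Entering loop: for pos in range(7):
After iteration 1: pos = 0, flags = 1
After iteration 2: pos = 1, flags = 3
After iteration 3: pos = 2, flags = 7
After iteration 4: pos = 3, flags = 15
After iteration 5: pos = 4, flags = 31
After iteration 6: pos = 5, flags = 63
After iteration 7: pos = 6, flags = 127
Loop ends.

Final answer: 127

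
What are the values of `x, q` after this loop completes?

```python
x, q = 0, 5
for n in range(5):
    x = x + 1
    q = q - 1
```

Let's trace through this code step by step.

Initialize: x = 0
Initialize: q = 5
Entering loop: for n in range(5):
After iteration 1: n = 0, x = 1, q = 4
After iteration 2: n = 1, x = 2, q = 3
After iteration 3: n = 2, x = 3, q = 2
After iteration 4: n = 3, x = 4, q = 1
After iteration 5: n = 4, x = 5, q = 0
Loop ends.

Final answer: 5, 0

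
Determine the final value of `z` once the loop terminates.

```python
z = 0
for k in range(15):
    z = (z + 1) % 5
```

Let's trace through this code step by step.

Initialize: z = 0
Entering loop: for k in range(15):
After iteration 1: k = 0, z = 1
After iteration 2: k = 1, z = 2
After iteration 3: k = 2, z = 3
After iteration 4: k = 3, z = 4
After iteration 5: k = 4, z = 0
After iteration 6: k = 5, z = 1
After iteration 7: k = 6, z = 2
After iteration 8: k = 7, z = 3
After iteration 9: k = 8, z = 4
After iteration 10: k = 9, z = 0
After iteration 11: k = 10, z = 1
After iteration 12: k = 11, z = 2
After iteration 13: k = 12, z = 3
After iteration 14: k = 13, z = 4
After iteration 15: k = 14, z = 0
Loop ends.

Final answer: 0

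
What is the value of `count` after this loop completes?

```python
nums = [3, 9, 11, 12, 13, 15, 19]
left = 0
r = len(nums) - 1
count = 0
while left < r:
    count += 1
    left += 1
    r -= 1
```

Let's trace through this code step by step.

Initialize: nums = [3, 9, 11, 12, 13, 15, 19]
Initialize: left = 0
Initialize: r = 6
Initialize: count = 0
Entering loop: while left < r:
After iteration 1: left = 1, r = 5, count = 1
After iteration 2: left = 2, r = 4, count = 2
After iteration 3: left = 3, r = 3, count = 3
Loop ends.

Final answer: 3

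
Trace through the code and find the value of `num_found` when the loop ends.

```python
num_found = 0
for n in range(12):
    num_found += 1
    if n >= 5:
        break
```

Let's trace through this code step by step.

Initialize: num_found = 0
Entering loop: for n in range(12):
After iteration 1: n = 0, num_found = 1
After iteration 2: n = 1, num_found = 2
After iteration 3: n = 2, num_found = 3
After iteration 4: n = 3, num_found = 4
After iteration 5: n = 4, num_found = 5
After iteration 6: n = 5, num_found = 6
Loop ends.

Final answer: 6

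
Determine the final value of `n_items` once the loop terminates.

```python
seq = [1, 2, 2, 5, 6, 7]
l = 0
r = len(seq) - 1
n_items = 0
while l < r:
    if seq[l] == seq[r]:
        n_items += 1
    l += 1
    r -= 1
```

Let's trace through this code step by step.

Initialize: seq = [1, 2, 2, 5, 6, 7]
Initialize: l = 0
Initialize: r = 5
Initialize: n_items = 0
Entering loop: while l < r:
After iteration 1: l = 1, r = 4, n_items = 0
After iteration 2: l = 2, r = 3, n_items = 0
After iteration 3: l = 3, r = 2, n_items = 0
Loop ends.

Final answer: 0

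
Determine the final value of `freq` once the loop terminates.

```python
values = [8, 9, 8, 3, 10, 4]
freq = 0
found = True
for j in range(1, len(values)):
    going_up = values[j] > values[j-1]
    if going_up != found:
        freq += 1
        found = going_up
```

Let's trace through this code step by step.

Initialize: values = [8, 9, 8, 3, 10, 4]
Initialize: freq = 0
Initialize: found = True
Entering loop: for j in range(1, len(values)):
After iteration 1: j = 1, freq = 0, found = True, going_up = True
After iteration 2: j = 2, freq = 1, found = False, going_up = False
After iteration 3: j = 3, freq = 1, found = False, going_up = False
After iteration 4: j = 4, freq = 2, found = True, going_up = True
After iteration 5: j = 5, freq = 3, found = False, going_up = False
Loop ends.

Final answer: 3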